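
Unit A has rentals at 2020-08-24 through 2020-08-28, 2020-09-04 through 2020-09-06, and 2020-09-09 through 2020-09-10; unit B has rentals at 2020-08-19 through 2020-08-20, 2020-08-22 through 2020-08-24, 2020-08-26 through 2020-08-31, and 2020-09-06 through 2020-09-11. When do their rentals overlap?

2020-08-24 through 2020-08-28 meets the second set on 2020-08-24 through 2020-08-24, 2020-08-26 through 2020-08-28.
2020-09-04 through 2020-09-06 meets the second set on 2020-09-06 through 2020-09-06.
2020-09-09 through 2020-09-10 meets the second set on 2020-09-09 through 2020-09-10.

2020-08-24 through 2020-08-24, 2020-08-26 through 2020-08-28, 2020-09-06 through 2020-09-06, 2020-09-09 through 2020-09-10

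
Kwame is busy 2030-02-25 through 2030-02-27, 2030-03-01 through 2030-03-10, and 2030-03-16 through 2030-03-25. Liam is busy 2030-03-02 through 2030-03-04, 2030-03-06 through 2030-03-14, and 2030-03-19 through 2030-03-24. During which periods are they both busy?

2030-02-25 through 2030-02-27: no overlap with the second set.
2030-03-01 through 2030-03-10 meets the second set on 2030-03-02 through 2030-03-04, 2030-03-06 through 2030-03-10.
2030-03-16 through 2030-03-25 meets the second set on 2030-03-19 through 2030-03-24.

2030-03-02 through 2030-03-04, 2030-03-06 through 2030-03-10, 2030-03-19 through 2030-03-24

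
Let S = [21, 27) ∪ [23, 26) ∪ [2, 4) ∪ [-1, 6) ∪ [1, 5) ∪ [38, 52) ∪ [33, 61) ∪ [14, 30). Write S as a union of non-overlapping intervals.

Sort by start: [-1, 6), [1, 5), [2, 4), [14, 30), [21, 27), [23, 26), [33, 61), [38, 52).
[1, 5) overlaps/touches [-1, 6) → extend to [-1, 6).
[2, 4) overlaps/touches [-1, 6) → extend to [-1, 6).
[14, 30) is disjoint → start new block.
[21, 27) overlaps/touches [14, 30) → extend to [14, 30).
[23, 26) overlaps/touches [14, 30) → extend to [14, 30).
[33, 61) is disjoint → start new block.
[38, 52) overlaps/touches [33, 61) → extend to [33, 61).

[-1, 6) ∪ [14, 30) ∪ [33, 61)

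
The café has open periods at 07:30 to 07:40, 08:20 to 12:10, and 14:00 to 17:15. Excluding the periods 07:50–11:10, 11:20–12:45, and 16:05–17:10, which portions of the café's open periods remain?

07:30–07:40: no B overlap → unchanged.
08:20–12:10 minus B → 11:10–11:20.
14:00–17:15 minus B → 14:00–16:05, 17:10–17:15.

07:30–07:40, 11:10–11:20, 14:00–16:05, 17:10–17:15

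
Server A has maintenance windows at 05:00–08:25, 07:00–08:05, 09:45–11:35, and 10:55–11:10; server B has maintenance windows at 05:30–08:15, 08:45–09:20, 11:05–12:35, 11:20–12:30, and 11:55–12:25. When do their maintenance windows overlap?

05:30-08:15, 11:05-11:35

Merge the first list: 05:00-08:25, 09:45-11:35.
Merge the second list: 05:30-08:15, 08:45-09:20, 11:05-12:35.
05:00-08:25 ∩ B → 05:30-08:15.
09:45-11:35 ∩ B → 11:05-11:35.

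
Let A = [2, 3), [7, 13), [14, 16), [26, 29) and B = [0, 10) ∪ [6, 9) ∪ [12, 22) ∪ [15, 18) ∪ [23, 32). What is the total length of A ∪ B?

31

Merge the second list: [0, 10), [12, 22), [23, 32).
A ∪ B = [0, 22), [23, 32).
Total: 22 + 9 = 31.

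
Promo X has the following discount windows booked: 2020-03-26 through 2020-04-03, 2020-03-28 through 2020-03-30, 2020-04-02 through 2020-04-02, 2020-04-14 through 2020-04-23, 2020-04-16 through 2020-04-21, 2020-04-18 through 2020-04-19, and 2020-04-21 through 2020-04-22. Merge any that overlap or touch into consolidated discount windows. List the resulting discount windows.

2020-03-26 through 2020-04-03, 2020-04-14 through 2020-04-23

2020-03-28 through 2020-03-30 overlaps/touches 2020-03-26 through 2020-04-03 → extend to 2020-03-26 through 2020-04-03.
2020-04-02 through 2020-04-02 overlaps/touches 2020-03-26 through 2020-04-03 → extend to 2020-03-26 through 2020-04-03.
2020-04-14 through 2020-04-23 is disjoint → start new block.
2020-04-16 through 2020-04-21 overlaps/touches 2020-04-14 through 2020-04-23 → extend to 2020-04-14 through 2020-04-23.
2020-04-18 through 2020-04-19 overlaps/touches 2020-04-14 through 2020-04-23 → extend to 2020-04-14 through 2020-04-23.
2020-04-21 through 2020-04-22 overlaps/touches 2020-04-14 through 2020-04-23 → extend to 2020-04-14 through 2020-04-23.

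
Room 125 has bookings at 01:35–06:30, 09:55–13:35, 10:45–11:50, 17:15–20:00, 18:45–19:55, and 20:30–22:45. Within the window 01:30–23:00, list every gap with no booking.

The merged coverage is 01:35-06:30, 09:55-13:35, 17:15-20:00, 20:30-22:45.
Gaps within 01:30-23:00: 01:30-01:35, 06:30-09:55, 13:35-17:15, 20:00-20:30, 22:45-23:00.

01:30-01:35, 06:30-09:55, 13:35-17:15, 20:00-20:30, 22:45-23:00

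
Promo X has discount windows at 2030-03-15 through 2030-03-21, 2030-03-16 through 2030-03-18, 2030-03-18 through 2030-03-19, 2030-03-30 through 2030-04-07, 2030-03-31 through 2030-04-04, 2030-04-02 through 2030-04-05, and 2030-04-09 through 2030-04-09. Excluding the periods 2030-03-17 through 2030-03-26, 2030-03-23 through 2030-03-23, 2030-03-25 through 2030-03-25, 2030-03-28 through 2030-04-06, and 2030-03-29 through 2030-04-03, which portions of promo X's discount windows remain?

Merge the first list: 2030-03-15 through 2030-03-21, 2030-03-30 through 2030-04-07, 2030-04-09 through 2030-04-09.
Merge the second list: 2030-03-17 through 2030-03-26, 2030-03-28 through 2030-04-06.
2030-03-15 through 2030-03-21 minus B → 2030-03-15 through 2030-03-16.
2030-03-30 through 2030-04-07 minus B → 2030-04-07 through 2030-04-07.
2030-04-09 through 2030-04-09: no B overlap → unchanged.

2030-03-15 through 2030-03-16, 2030-04-07 through 2030-04-07, 2030-04-09 through 2030-04-09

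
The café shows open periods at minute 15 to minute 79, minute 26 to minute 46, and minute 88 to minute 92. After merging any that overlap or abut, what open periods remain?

minute 26 to minute 46 overlaps/touches minute 15 to minute 79 → extend to minute 15 to minute 79.
minute 88 to minute 92 is disjoint → start new block.

minute 15 to minute 79, minute 88 to minute 92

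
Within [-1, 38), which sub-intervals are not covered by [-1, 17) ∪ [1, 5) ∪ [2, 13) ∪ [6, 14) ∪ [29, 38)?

[17, 29)

After merging, the occupied span is [-1, 17), [29, 38).
Complement within [-1, 38): [17, 29).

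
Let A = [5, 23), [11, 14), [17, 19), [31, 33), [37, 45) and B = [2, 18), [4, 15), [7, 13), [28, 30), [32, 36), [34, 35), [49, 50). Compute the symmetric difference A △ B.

[2, 5) ∪ [18, 23) ∪ [28, 30) ∪ [31, 32) ∪ [33, 36) ∪ [37, 45) ∪ [49, 50)

A, merged: [5, 23), [31, 33), [37, 45).
B, merged: [2, 18), [28, 30), [32, 36), [49, 50).
Only in the first: [18, 23), [31, 32), [37, 45).
Only in the second: [2, 5), [28, 30), [33, 36), [49, 50).
Together these are the periods covered by exactly one.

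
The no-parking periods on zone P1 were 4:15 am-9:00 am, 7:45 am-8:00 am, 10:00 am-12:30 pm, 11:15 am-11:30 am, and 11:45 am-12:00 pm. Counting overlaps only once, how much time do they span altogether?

7 h 15 min

Merged: 4:15 am–9:00 am, 10:00 am–12:30 pm.
Lengths: 4 h 45 min + 2 h 30 min = 7 h 15 min.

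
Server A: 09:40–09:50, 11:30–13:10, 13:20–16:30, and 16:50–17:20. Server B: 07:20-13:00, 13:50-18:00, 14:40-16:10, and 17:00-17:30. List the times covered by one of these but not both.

Second set merges to 07:20–13:00, 13:50–18:00.
Only in the first: 13:00–13:10, 13:20–13:50.
Only in the second: 07:20–09:40, 09:50–11:30, 16:30–16:50, 17:20–18:00.
Together these are the periods covered by exactly one.

07:20–09:40, 09:50–11:30, 13:00–13:10, 13:20–13:50, 16:30–16:50, 17:20–18:00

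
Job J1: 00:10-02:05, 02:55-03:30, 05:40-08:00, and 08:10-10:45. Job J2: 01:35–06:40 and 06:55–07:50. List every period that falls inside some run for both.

01:35-02:05, 02:55-03:30, 05:40-06:40, 06:55-07:50

00:10-02:05 meets the second set on 01:35-02:05.
02:55-03:30 meets the second set on 02:55-03:30.
05:40-08:00 meets the second set on 05:40-06:40, 06:55-07:50.
08:10-10:45: no overlap with the second set.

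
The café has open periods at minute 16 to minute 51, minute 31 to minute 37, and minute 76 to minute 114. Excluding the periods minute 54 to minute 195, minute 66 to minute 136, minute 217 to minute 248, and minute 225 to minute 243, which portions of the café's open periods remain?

Merge the first list: minute 16 to minute 51, minute 76 to minute 114.
Merge the second list: minute 54 to minute 195, minute 217 to minute 248.
minute 16 to minute 51: nothing removed.
minute 76 to minute 114: entirely removed.

minute 16 to minute 51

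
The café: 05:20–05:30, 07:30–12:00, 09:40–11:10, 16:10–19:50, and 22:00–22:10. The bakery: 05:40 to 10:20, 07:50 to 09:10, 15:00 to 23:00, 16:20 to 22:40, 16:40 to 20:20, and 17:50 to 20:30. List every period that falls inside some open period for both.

07:30–10:20, 16:10–19:50, 22:00–22:10

Merge the first list: 05:20–05:30, 07:30–12:00, 16:10–19:50, 22:00–22:10.
Merge the second list: 05:40–10:20, 15:00–23:00.
05:20–05:30 meets no B interval.
07:30–12:00 ∩ B → 07:30–10:20.
16:10–19:50 ∩ B → 16:10–19:50.
22:00–22:10 ∩ B → 22:00–22:10.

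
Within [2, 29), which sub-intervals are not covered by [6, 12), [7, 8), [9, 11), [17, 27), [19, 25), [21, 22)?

[2, 6) ∪ [12, 17) ∪ [27, 29)

After merging, the occupied span is [6, 12), [17, 27).
Complement within [2, 29): [2, 6), [12, 17), [27, 29).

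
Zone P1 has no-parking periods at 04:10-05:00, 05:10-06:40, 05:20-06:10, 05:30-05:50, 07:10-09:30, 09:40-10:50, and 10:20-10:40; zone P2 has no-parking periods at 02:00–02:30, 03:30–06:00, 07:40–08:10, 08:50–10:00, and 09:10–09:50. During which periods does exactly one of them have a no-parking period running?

02:00–02:30, 03:30–04:10, 05:00–05:10, 06:00–06:40, 07:10–07:40, 08:10–08:50, 09:30–09:40, 10:00–10:50

First set merges to 04:10–05:00, 05:10–06:40, 07:10–09:30, 09:40–10:50.
Second set merges to 02:00–02:30, 03:30–06:00, 07:40–08:10, 08:50–10:00.
A but not B: 06:00–06:40, 07:10–07:40, 08:10–08:50, 10:00–10:50.
B but not A: 02:00–02:30, 03:30–04:10, 05:00–05:10, 09:30–09:40.
Combining gives A △ B.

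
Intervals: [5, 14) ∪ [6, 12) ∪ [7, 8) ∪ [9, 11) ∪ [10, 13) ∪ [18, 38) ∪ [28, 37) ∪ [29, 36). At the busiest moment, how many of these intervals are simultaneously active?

4

Sweep endpoints in order; track running count of active intervals.
Peak of 4 reached at 10.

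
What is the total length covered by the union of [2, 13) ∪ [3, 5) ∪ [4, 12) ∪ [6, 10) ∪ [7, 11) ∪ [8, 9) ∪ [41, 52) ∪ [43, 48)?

Merged: [2, 13), [41, 52).
Lengths: 11 + 11 = 22.

22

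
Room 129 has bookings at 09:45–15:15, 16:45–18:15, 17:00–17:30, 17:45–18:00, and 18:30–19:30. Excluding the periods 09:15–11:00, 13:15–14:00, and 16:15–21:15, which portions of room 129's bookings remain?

First set merges to 09:45-15:15, 16:45-18:15, 18:30-19:30.
09:45-15:15 \ B = 11:00-13:15, 14:00-15:15.
16:45-18:15: entirely removed.
18:30-19:30: entirely removed.

11:00-13:15, 14:00-15:15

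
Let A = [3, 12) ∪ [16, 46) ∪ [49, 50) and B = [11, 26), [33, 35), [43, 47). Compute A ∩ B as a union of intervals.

[11, 12) ∪ [16, 26) ∪ [33, 35) ∪ [43, 46)

[3, 12) ∩ B → [11, 12).
[16, 46) ∩ B → [16, 26), [33, 35), [43, 46).
[49, 50) meets no B interval.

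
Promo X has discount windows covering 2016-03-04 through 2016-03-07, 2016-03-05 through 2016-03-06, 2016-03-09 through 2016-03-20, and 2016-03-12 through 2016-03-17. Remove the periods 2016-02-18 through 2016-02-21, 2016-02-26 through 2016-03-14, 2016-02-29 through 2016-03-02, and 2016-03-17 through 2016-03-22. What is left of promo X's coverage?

2016-03-15 through 2016-03-16

A, merged: 2016-03-04 through 2016-03-07, 2016-03-09 through 2016-03-20.
B, merged: 2016-02-18 through 2016-02-21, 2016-02-26 through 2016-03-14, 2016-03-17 through 2016-03-22.
2016-03-04 through 2016-03-07: fully covered by B → removed.
2016-03-09 through 2016-03-20 minus B → 2016-03-15 through 2016-03-16.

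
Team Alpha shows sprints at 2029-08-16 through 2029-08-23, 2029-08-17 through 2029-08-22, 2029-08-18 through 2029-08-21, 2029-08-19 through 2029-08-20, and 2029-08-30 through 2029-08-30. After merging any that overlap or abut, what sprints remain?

2029-08-16 through 2029-08-23, 2029-08-30 through 2029-08-30

2029-08-17 through 2029-08-22 overlaps/touches 2029-08-16 through 2029-08-23 → extend to 2029-08-16 through 2029-08-23.
2029-08-18 through 2029-08-21 overlaps/touches 2029-08-16 through 2029-08-23 → extend to 2029-08-16 through 2029-08-23.
2029-08-19 through 2029-08-20 overlaps/touches 2029-08-16 through 2029-08-23 → extend to 2029-08-16 through 2029-08-23.
2029-08-30 through 2029-08-30 is disjoint → start new block.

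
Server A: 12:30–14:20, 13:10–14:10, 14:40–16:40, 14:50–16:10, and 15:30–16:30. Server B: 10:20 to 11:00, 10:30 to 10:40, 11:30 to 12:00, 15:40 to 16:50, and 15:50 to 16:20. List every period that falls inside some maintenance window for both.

A, merged: 12:30–14:20, 14:40–16:40.
B, merged: 10:20–11:00, 11:30–12:00, 15:40–16:50.
12:30–14:20 falls entirely outside B.
14:40–16:40 overlaps B on 15:40–16:40.

15:40–16:40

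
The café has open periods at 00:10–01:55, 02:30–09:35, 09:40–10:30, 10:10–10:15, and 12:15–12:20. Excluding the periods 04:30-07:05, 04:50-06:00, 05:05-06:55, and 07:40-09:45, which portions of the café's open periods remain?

00:10-01:55, 02:30-04:30, 07:05-07:40, 09:45-10:30, 12:15-12:20

A, merged: 00:10-01:55, 02:30-09:35, 09:40-10:30, 12:15-12:20.
B, merged: 04:30-07:05, 07:40-09:45.
00:10-01:55 is untouched.
02:30-09:35 with B removed leaves 02:30-04:30, 07:05-07:40.
09:40-10:30 with B removed leaves 09:45-10:30.
12:15-12:20 is untouched.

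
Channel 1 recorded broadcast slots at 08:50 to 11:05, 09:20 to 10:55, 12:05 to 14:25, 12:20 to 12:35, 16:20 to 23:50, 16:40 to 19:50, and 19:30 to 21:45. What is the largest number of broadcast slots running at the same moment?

Sweep endpoints in order; track running count of active intervals.
Peak of 3 reached at 19:30.

3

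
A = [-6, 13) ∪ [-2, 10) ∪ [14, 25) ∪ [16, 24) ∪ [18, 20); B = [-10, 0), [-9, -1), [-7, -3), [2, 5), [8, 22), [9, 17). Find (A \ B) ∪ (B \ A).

A, merged: [-6, 13), [14, 25).
B, merged: [-10, 0), [2, 5), [8, 22).
A \ B = [0, 2), [5, 8), [22, 25).
B \ A = [-10, -6), [13, 14).
Union of the two gives the symmetric difference.

[-10, -6) ∪ [0, 2) ∪ [5, 8) ∪ [13, 14) ∪ [22, 25)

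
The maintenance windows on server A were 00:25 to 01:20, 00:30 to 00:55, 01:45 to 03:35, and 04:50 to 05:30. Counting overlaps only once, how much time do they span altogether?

Merged: 00:25–01:20, 01:45–03:35, 04:50–05:30.
Lengths: 55 min + 1 h 50 min + 40 min = 3 h 25 min.

3 h 25 min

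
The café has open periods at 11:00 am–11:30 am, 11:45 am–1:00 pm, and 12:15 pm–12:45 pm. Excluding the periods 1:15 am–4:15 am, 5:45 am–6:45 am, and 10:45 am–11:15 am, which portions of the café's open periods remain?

11:15 am–11:30 am, 11:45 am–1:00 pm

A, merged: 11:00 am–11:30 am, 11:45 am–1:00 pm.
11:00 am–11:30 am minus B → 11:15 am–11:30 am.
11:45 am–1:00 pm: no B overlap → unchanged.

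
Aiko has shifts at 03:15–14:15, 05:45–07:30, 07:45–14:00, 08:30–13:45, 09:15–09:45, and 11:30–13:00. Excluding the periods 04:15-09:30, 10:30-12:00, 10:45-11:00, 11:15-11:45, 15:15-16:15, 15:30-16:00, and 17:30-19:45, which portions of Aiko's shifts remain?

Merge the first list: 03:15–14:15.
Merge the second list: 04:15–09:30, 10:30–12:00, 15:15–16:15, 17:30–19:45.
03:15–14:15 \ B = 03:15–04:15, 09:30–10:30, 12:00–14:15.

03:15–04:15, 09:30–10:30, 12:00–14:15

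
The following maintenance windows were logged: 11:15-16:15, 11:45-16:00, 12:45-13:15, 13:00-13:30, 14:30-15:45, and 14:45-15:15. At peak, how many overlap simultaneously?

At 13:00, 4 of the intervals are simultaneously active.
No point has more.

4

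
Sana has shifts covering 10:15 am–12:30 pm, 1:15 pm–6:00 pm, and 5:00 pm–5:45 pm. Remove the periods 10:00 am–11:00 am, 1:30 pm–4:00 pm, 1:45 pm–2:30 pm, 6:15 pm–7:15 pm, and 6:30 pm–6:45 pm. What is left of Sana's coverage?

11:00 am-12:30 pm, 1:15 pm-1:30 pm, 4:00 pm-6:00 pm

First set merges to 10:15 am-12:30 pm, 1:15 pm-6:00 pm.
Second set merges to 10:00 am-11:00 am, 1:30 pm-4:00 pm, 6:15 pm-7:15 pm.
10:15 am-12:30 pm with B removed leaves 11:00 am-12:30 pm.
1:15 pm-6:00 pm with B removed leaves 1:15 pm-1:30 pm, 4:00 pm-6:00 pm.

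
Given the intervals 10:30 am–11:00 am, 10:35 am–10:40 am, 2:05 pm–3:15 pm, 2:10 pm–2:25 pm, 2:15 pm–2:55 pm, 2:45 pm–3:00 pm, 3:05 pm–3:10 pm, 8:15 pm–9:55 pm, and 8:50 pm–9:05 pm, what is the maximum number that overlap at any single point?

Sweep endpoints in order; track running count of active intervals.
Peak of 3 reached at 2:15 pm.

3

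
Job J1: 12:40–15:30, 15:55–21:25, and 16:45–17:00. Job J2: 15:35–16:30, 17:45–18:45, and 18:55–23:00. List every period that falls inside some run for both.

15:55-16:30, 17:45-18:45, 18:55-21:25

First set merges to 12:40-15:30, 15:55-21:25.
12:40-15:30: no overlap with the second set.
15:55-21:25 meets the second set on 15:55-16:30, 17:45-18:45, 18:55-21:25.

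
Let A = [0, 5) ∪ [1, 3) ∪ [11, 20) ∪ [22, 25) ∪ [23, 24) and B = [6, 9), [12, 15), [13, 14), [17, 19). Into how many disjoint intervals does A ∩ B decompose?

A, merged: [0, 5), [11, 20), [22, 25).
B, merged: [6, 9), [12, 15), [17, 19).
A ∩ B = [12, 15), [17, 19).
That is 2 disjoint pieces.

2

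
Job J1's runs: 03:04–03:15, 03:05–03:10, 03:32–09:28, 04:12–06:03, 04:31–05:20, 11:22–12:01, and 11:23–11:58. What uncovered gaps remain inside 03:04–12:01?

03:15–03:32, 09:28–11:22

After merging, the occupied span is 03:04–03:15, 03:32–09:28, 11:22–12:01.
Uncovered inside 03:04–12:01: 03:15–03:32, 09:28–11:22.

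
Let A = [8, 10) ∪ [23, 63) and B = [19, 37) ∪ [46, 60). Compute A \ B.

[8, 10) is untouched.
[23, 63) with B removed leaves [37, 46), [60, 63).

[8, 10) ∪ [37, 46) ∪ [60, 63)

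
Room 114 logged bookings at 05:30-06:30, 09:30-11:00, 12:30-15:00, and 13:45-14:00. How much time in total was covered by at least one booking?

Merged: 05:30-06:30, 09:30-11:00, 12:30-15:00.
Lengths: 1 h + 1 h 30 min + 2 h 30 min = 5 h.

5 h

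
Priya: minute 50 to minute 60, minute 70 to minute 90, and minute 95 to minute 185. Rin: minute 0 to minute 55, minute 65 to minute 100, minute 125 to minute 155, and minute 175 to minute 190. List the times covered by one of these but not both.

minute 0 to minute 50, minute 55 to minute 60, minute 65 to minute 70, minute 90 to minute 95, minute 100 to minute 125, minute 155 to minute 175, minute 185 to minute 190

A \ B = minute 55 to minute 60, minute 100 to minute 125, minute 155 to minute 175.
B \ A = minute 0 to minute 50, minute 65 to minute 70, minute 90 to minute 95, minute 185 to minute 190.
Union of the two gives the symmetric difference.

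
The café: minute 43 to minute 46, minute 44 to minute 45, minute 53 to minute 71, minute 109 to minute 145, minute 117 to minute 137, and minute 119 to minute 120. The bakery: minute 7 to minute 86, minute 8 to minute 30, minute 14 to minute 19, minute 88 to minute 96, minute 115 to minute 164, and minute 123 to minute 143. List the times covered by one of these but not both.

minute 7 to minute 43, minute 46 to minute 53, minute 71 to minute 86, minute 88 to minute 96, minute 109 to minute 115, minute 145 to minute 164

Merge the first list: minute 43 to minute 46, minute 53 to minute 71, minute 109 to minute 145.
Merge the second list: minute 7 to minute 86, minute 88 to minute 96, minute 115 to minute 164.
A \ B = minute 109 to minute 115.
B \ A = minute 7 to minute 43, minute 46 to minute 53, minute 71 to minute 86, minute 88 to minute 96, minute 145 to minute 164.
Union of the two gives the symmetric difference.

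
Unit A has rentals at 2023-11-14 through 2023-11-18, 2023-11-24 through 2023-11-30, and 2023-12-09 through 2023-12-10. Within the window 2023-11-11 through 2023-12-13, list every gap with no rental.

After merging, the occupied span is 2023-11-14 through 2023-11-18, 2023-11-24 through 2023-11-30, 2023-12-09 through 2023-12-10.
Uncovered inside 2023-11-11 through 2023-12-13: 2023-11-11 through 2023-11-13, 2023-11-19 through 2023-11-23, 2023-12-01 through 2023-12-08, 2023-12-11 through 2023-12-13.

2023-11-11 through 2023-11-13, 2023-11-19 through 2023-11-23, 2023-12-01 through 2023-12-08, 2023-12-11 through 2023-12-13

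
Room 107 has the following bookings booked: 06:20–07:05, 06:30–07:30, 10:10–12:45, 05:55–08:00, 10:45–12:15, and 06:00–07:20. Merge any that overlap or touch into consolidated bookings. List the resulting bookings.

05:55–08:00, 10:10–12:45

Sort by start: 05:55–08:00, 06:00–07:20, 06:20–07:05, 06:30–07:30, 10:10–12:45, 10:45–12:15.
06:00–07:20 overlaps/touches 05:55–08:00 → extend to 05:55–08:00.
06:20–07:05 overlaps/touches 05:55–08:00 → extend to 05:55–08:00.
06:30–07:30 overlaps/touches 05:55–08:00 → extend to 05:55–08:00.
10:10–12:45 is disjoint → start new block.
10:45–12:15 overlaps/touches 10:10–12:45 → extend to 10:10–12:45.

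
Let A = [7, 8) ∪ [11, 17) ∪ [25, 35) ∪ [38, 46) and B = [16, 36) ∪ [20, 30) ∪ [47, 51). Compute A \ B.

[7, 8) ∪ [11, 16) ∪ [38, 46)

Second set merges to [16, 36), [47, 51).
[7, 8): no B overlap → unchanged.
[11, 17) minus B → [11, 16).
[25, 35): fully covered by B → removed.
[38, 46): no B overlap → unchanged.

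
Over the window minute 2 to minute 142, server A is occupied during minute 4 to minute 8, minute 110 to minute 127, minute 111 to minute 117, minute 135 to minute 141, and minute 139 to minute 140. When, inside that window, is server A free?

minute 2 to minute 4, minute 8 to minute 110, minute 127 to minute 135, minute 141 to minute 142

The merged coverage is minute 4 to minute 8, minute 110 to minute 127, minute 135 to minute 141.
Complement within minute 2 to minute 142: minute 2 to minute 4, minute 8 to minute 110, minute 127 to minute 135, minute 141 to minute 142.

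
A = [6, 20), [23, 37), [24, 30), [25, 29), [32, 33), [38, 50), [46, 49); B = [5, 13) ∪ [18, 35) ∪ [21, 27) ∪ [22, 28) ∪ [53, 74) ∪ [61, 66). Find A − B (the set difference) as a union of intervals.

Merge the first list: [6, 20), [23, 37), [38, 50).
Merge the second list: [5, 13), [18, 35), [53, 74).
[6, 20) \ B = [13, 18).
[23, 37) \ B = [35, 37).
[38, 50): nothing removed.

[13, 18) ∪ [35, 37) ∪ [38, 50)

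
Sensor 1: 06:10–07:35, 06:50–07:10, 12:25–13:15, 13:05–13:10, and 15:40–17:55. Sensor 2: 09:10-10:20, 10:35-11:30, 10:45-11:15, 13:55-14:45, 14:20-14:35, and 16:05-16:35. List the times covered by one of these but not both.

Merge the first list: 06:10–07:35, 12:25–13:15, 15:40–17:55.
Merge the second list: 09:10–10:20, 10:35–11:30, 13:55–14:45, 16:05–16:35.
A \ B = 06:10–07:35, 12:25–13:15, 15:40–16:05, 16:35–17:55.
B \ A = 09:10–10:20, 10:35–11:30, 13:55–14:45.
Union of the two gives the symmetric difference.

06:10–07:35, 09:10–10:20, 10:35–11:30, 12:25–13:15, 13:55–14:45, 15:40–16:05, 16:35–17:55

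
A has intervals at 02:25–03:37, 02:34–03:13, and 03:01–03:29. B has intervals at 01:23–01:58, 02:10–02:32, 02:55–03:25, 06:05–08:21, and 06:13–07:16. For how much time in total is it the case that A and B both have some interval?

A, merged: 02:25-03:37.
B, merged: 01:23-01:58, 02:10-02:32, 02:55-03:25, 06:05-08:21.
A ∩ B = 02:25-02:32, 02:55-03:25.
Total: 7 min + 30 min = 37 min.

37 min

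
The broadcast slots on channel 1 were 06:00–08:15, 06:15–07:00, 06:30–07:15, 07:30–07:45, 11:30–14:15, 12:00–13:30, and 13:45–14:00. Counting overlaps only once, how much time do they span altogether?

5 h

Merged: 06:00-08:15, 11:30-14:15.
Lengths: 2 h 15 min + 2 h 45 min = 5 h.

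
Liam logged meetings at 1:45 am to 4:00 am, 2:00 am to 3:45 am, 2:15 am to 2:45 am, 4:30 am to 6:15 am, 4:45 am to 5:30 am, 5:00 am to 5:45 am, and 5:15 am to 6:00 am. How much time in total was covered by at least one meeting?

Merged: 1:45 am–4:00 am, 4:30 am–6:15 am.
Lengths: 2 h 15 min + 1 h 45 min = 4 h.

4 h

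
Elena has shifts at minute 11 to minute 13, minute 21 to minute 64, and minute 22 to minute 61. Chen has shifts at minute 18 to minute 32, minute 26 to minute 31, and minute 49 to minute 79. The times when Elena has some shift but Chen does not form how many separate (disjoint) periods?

First set merges to minute 11 to minute 13, minute 21 to minute 64.
Second set merges to minute 18 to minute 32, minute 49 to minute 79.
A \ B = minute 11 to minute 13, minute 32 to minute 49.
That is 2 disjoint pieces.

2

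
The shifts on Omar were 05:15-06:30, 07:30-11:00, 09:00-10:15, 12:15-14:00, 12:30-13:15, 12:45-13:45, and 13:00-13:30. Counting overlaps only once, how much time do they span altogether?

6 h 30 min

Merged: 05:15–06:30, 07:30–11:00, 12:15–14:00.
Lengths: 1 h 15 min + 3 h 30 min + 1 h 45 min = 6 h 30 min.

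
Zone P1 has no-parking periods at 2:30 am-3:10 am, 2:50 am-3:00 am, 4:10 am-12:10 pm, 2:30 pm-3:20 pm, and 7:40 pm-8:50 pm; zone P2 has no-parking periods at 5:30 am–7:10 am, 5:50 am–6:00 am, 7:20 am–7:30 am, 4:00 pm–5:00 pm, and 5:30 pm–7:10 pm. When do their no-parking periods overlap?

Merge the first list: 2:30 am–3:10 am, 4:10 am–12:10 pm, 2:30 pm–3:20 pm, 7:40 pm–8:50 pm.
Merge the second list: 5:30 am–7:10 am, 7:20 am–7:30 am, 4:00 pm–5:00 pm, 5:30 pm–7:10 pm.
2:30 am–3:10 am meets no B interval.
4:10 am–12:10 pm ∩ B → 5:30 am–7:10 am, 7:20 am–7:30 am.
2:30 pm–3:20 pm meets no B interval.
7:40 pm–8:50 pm meets no B interval.

5:30 am–7:10 am, 7:20 am–7:30 am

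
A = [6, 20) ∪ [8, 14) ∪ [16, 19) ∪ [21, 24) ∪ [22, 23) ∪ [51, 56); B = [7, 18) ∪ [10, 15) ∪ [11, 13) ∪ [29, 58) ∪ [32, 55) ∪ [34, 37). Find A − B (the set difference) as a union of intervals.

First set merges to [6, 20), [21, 24), [51, 56).
Second set merges to [7, 18), [29, 58).
[6, 20) with B removed leaves [6, 7), [18, 20).
[21, 24) is untouched.
[51, 56) lies entirely inside B → drops out.

[6, 7) ∪ [18, 20) ∪ [21, 24)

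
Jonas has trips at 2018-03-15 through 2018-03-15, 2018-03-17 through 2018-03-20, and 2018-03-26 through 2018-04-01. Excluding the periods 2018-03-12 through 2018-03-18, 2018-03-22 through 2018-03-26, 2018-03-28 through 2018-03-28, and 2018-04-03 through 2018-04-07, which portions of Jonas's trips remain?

2018-03-15 through 2018-03-15: entirely removed.
2018-03-17 through 2018-03-20 \ B = 2018-03-19 through 2018-03-20.
2018-03-26 through 2018-04-01 \ B = 2018-03-27 through 2018-03-27, 2018-03-29 through 2018-04-01.

2018-03-19 through 2018-03-20, 2018-03-27 through 2018-03-27, 2018-03-29 through 2018-04-01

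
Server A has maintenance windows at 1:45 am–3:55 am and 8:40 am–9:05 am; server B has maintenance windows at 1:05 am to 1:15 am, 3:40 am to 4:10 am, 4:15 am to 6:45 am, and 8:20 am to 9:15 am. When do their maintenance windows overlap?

1:45 am–3:55 am meets the second set on 3:40 am–3:55 am.
8:40 am–9:05 am meets the second set on 8:40 am–9:05 am.

3:40 am–3:55 am, 8:40 am–9:05 am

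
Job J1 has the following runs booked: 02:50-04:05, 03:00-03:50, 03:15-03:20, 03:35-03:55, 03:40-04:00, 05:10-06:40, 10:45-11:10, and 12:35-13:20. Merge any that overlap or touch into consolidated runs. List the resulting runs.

02:50–04:05, 05:10–06:40, 10:45–11:10, 12:35–13:20

03:00–03:50 overlaps/touches 02:50–04:05 → extend to 02:50–04:05.
03:15–03:20 overlaps/touches 02:50–04:05 → extend to 02:50–04:05.
03:35–03:55 overlaps/touches 02:50–04:05 → extend to 02:50–04:05.
03:40–04:00 overlaps/touches 02:50–04:05 → extend to 02:50–04:05.
05:10–06:40 is disjoint → start new block.
10:45–11:10 is disjoint → start new block.
12:35–13:20 is disjoint → start new block.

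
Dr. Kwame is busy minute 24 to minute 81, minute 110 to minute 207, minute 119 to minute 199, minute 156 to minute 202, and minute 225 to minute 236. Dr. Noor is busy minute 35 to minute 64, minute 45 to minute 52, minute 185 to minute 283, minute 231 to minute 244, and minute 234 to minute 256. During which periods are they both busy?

A, merged: minute 24 to minute 81, minute 110 to minute 207, minute 225 to minute 236.
B, merged: minute 35 to minute 64, minute 185 to minute 283.
minute 24 to minute 81 ∩ B → minute 35 to minute 64.
minute 110 to minute 207 ∩ B → minute 185 to minute 207.
minute 225 to minute 236 ∩ B → minute 225 to minute 236.

minute 35 to minute 64, minute 185 to minute 207, minute 225 to minute 236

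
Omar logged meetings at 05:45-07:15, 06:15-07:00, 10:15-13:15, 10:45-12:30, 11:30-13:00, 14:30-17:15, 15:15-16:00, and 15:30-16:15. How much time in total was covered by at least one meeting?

7 h 15 min

Merged: 05:45–07:15, 10:15–13:15, 14:30–17:15.
Lengths: 1 h 30 min + 3 h + 2 h 45 min = 7 h 15 min.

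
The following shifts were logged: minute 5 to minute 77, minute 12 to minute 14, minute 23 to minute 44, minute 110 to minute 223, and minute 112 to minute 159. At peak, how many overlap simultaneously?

Walk the sorted start/end points keeping a running depth.
The depth first hits 2 at minute 12.

2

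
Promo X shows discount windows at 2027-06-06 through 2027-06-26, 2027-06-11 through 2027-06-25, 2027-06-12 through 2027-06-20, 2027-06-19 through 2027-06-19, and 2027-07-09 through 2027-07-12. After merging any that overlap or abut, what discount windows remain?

2027-06-11 through 2027-06-25 overlaps/touches 2027-06-06 through 2027-06-26 → extend to 2027-06-06 through 2027-06-26.
2027-06-12 through 2027-06-20 overlaps/touches 2027-06-06 through 2027-06-26 → extend to 2027-06-06 through 2027-06-26.
2027-06-19 through 2027-06-19 overlaps/touches 2027-06-06 through 2027-06-26 → extend to 2027-06-06 through 2027-06-26.
2027-07-09 through 2027-07-12 is disjoint → start new block.

2027-06-06 through 2027-06-26, 2027-07-09 through 2027-07-12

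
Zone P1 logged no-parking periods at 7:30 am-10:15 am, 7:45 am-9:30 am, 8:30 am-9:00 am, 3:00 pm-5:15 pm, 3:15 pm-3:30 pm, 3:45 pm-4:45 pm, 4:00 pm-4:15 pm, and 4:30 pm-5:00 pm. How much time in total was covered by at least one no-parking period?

Merged: 7:30 am-10:15 am, 3:00 pm-5:15 pm.
Lengths: 2 h 45 min + 2 h 15 min = 5 h.

5 h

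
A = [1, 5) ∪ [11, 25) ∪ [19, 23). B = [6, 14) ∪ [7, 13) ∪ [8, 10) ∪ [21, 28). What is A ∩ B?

Merge the first list: [1, 5), [11, 25).
Merge the second list: [6, 14), [21, 28).
[1, 5) meets no B interval.
[11, 25) ∩ B → [11, 14), [21, 25).

[11, 14) ∪ [21, 25)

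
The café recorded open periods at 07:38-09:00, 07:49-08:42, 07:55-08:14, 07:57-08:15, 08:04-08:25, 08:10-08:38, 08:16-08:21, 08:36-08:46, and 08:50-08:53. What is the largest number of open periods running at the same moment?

6

At 08:10, 6 of the intervals are simultaneously active.
No point has more.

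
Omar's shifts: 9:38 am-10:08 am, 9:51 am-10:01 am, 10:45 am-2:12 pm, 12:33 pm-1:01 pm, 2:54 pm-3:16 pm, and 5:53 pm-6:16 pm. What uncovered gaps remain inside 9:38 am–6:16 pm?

Covered (merged): 9:38 am-10:08 am, 10:45 am-2:12 pm, 2:54 pm-3:16 pm, 5:53 pm-6:16 pm.
Uncovered inside 9:38 am-6:16 pm: 10:08 am-10:45 am, 2:12 pm-2:54 pm, 3:16 pm-5:53 pm.

10:08 am-10:45 am, 2:12 pm-2:54 pm, 3:16 pm-5:53 pm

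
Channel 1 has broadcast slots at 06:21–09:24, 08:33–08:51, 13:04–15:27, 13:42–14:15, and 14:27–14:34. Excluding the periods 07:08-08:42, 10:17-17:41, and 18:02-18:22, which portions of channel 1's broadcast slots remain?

A, merged: 06:21–09:24, 13:04–15:27.
06:21–09:24 \ B = 06:21–07:08, 08:42–09:24.
13:04–15:27: entirely removed.

06:21–07:08, 08:42–09:24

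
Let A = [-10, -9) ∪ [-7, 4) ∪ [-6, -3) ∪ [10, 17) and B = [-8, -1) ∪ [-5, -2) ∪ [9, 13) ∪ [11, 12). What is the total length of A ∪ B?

21

A, merged: [-10, -9), [-7, 4), [10, 17).
B, merged: [-8, -1), [9, 13).
A ∪ B = [-10, -9), [-8, 4), [9, 17).
Total: 1 + 12 + 8 = 21.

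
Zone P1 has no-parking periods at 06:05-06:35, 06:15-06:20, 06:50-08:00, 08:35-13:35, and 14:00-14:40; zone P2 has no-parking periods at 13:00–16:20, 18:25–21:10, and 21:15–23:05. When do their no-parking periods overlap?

13:00-13:35, 14:00-14:40

First set merges to 06:05-06:35, 06:50-08:00, 08:35-13:35, 14:00-14:40.
06:05-06:35 falls entirely outside B.
06:50-08:00 falls entirely outside B.
08:35-13:35 overlaps B on 13:00-13:35.
14:00-14:40 overlaps B on 14:00-14:40.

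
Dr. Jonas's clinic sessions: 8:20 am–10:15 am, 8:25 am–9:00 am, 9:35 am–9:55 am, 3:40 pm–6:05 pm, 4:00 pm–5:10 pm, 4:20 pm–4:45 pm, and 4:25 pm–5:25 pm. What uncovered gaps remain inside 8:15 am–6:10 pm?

Covered (merged): 8:20 am-10:15 am, 3:40 pm-6:05 pm.
Gaps within 8:15 am-6:10 pm: 8:15 am-8:20 am, 10:15 am-3:40 pm, 6:05 pm-6:10 pm.

8:15 am-8:20 am, 10:15 am-3:40 pm, 6:05 pm-6:10 pm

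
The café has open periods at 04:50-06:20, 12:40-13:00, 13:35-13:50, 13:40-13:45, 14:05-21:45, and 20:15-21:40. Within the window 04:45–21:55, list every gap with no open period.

The merged coverage is 04:50-06:20, 12:40-13:00, 13:35-13:50, 14:05-21:45.
Uncovered inside 04:45-21:55: 04:45-04:50, 06:20-12:40, 13:00-13:35, 13:50-14:05, 21:45-21:55.

04:45-04:50, 06:20-12:40, 13:00-13:35, 13:50-14:05, 21:45-21:55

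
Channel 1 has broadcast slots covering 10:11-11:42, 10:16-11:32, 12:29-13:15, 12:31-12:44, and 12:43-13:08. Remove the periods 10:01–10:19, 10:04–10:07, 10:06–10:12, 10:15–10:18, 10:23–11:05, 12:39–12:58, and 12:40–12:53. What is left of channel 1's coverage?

10:19–10:23, 11:05–11:42, 12:29–12:39, 12:58–13:15

A, merged: 10:11–11:42, 12:29–13:15.
B, merged: 10:01–10:19, 10:23–11:05, 12:39–12:58.
10:11–11:42 with B removed leaves 10:19–10:23, 11:05–11:42.
12:29–13:15 with B removed leaves 12:29–12:39, 12:58–13:15.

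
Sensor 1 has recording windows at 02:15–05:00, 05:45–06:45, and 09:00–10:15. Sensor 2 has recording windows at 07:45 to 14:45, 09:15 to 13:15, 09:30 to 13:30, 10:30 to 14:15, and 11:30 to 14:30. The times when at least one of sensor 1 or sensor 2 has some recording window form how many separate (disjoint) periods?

3

Merge the second list: 07:45–14:45.
A ∪ B = 02:15–05:00, 05:45–06:45, 07:45–14:45.
That is 3 disjoint pieces.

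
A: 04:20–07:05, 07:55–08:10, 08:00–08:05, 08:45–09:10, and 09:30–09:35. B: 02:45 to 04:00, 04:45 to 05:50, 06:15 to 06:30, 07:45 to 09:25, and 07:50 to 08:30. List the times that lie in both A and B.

Merge the first list: 04:20-07:05, 07:55-08:10, 08:45-09:10, 09:30-09:35.
Merge the second list: 02:45-04:00, 04:45-05:50, 06:15-06:30, 07:45-09:25.
04:20-07:05 overlaps B on 04:45-05:50, 06:15-06:30.
07:55-08:10 overlaps B on 07:55-08:10.
08:45-09:10 overlaps B on 08:45-09:10.
09:30-09:35 falls entirely outside B.

04:45-05:50, 06:15-06:30, 07:55-08:10, 08:45-09:10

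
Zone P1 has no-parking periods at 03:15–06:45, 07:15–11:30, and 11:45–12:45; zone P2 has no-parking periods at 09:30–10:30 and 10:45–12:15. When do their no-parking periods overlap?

09:30-10:30, 10:45-11:30, 11:45-12:15

03:15-06:45: no overlap with the second set.
07:15-11:30 meets the second set on 09:30-10:30, 10:45-11:30.
11:45-12:45 meets the second set on 11:45-12:15.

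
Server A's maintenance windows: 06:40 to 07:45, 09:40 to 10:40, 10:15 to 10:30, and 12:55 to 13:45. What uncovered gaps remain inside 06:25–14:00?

The merged coverage is 06:40–07:45, 09:40–10:40, 12:55–13:45.
Uncovered inside 06:25–14:00: 06:25–06:40, 07:45–09:40, 10:40–12:55, 13:45–14:00.

06:25–06:40, 07:45–09:40, 10:40–12:55, 13:45–14:00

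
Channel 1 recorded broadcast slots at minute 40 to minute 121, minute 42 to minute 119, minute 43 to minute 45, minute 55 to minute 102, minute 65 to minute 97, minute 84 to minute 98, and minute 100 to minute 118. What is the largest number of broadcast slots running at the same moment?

5

At minute 84, 5 of the intervals are simultaneously active.
No point has more.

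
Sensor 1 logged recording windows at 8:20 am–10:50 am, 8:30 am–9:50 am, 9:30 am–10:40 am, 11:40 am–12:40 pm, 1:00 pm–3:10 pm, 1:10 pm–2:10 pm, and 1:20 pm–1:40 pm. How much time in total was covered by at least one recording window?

Merged: 8:20 am-10:50 am, 11:40 am-12:40 pm, 1:00 pm-3:10 pm.
Lengths: 2 h 30 min + 1 h + 2 h 10 min = 5 h 40 min.

5 h 40 min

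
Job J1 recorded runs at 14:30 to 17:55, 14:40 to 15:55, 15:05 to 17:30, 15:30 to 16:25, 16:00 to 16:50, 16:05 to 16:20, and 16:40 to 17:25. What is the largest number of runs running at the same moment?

5

Sweep endpoints in order; track running count of active intervals.
Peak of 5 reached at 16:05.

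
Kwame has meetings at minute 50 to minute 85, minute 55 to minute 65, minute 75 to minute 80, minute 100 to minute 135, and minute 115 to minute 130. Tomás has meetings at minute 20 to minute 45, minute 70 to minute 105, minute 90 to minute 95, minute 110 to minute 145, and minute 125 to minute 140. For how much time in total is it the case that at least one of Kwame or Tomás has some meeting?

Merge the first list: minute 50 to minute 85, minute 100 to minute 135.
Merge the second list: minute 20 to minute 45, minute 70 to minute 105, minute 110 to minute 145.
A ∪ B = minute 20 to minute 45, minute 50 to minute 145.
Total: 25 minutes + 95 minutes = 120 minutes.

120 minutes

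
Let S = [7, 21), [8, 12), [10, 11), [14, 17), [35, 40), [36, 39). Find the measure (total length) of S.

Merged: [7, 21), [35, 40).
Lengths: 14 + 5 = 19.

19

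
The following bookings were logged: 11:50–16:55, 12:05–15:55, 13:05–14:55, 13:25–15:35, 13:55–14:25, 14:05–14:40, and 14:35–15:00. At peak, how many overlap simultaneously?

Walk the sorted start/end points keeping a running depth.
The depth first hits 6 at 14:05.

6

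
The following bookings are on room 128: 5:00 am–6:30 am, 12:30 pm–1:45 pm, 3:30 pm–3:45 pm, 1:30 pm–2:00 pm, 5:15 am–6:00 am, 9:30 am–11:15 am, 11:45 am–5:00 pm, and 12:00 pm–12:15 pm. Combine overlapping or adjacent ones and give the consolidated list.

5:00 am-6:30 am, 9:30 am-11:15 am, 11:45 am-5:00 pm

Sort by start: 5:00 am-6:30 am, 5:15 am-6:00 am, 9:30 am-11:15 am, 11:45 am-5:00 pm, 12:00 pm-12:15 pm, 12:30 pm-1:45 pm, 1:30 pm-2:00 pm, 3:30 pm-3:45 pm.
5:15 am-6:00 am overlaps/touches 5:00 am-6:30 am → extend to 5:00 am-6:30 am.
9:30 am-11:15 am is disjoint → start new block.
11:45 am-5:00 pm is disjoint → start new block.
12:00 pm-12:15 pm overlaps/touches 11:45 am-5:00 pm → extend to 11:45 am-5:00 pm.
12:30 pm-1:45 pm overlaps/touches 11:45 am-5:00 pm → extend to 11:45 am-5:00 pm.
1:30 pm-2:00 pm overlaps/touches 11:45 am-5:00 pm → extend to 11:45 am-5:00 pm.
3:30 pm-3:45 pm overlaps/touches 11:45 am-5:00 pm → extend to 11:45 am-5:00 pm.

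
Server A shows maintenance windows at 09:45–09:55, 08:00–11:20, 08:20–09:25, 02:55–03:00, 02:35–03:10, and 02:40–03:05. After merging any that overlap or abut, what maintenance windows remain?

02:35-03:10, 08:00-11:20

Sort by start: 02:35-03:10, 02:40-03:05, 02:55-03:00, 08:00-11:20, 08:20-09:25, 09:45-09:55.
02:40-03:05 overlaps/touches 02:35-03:10 → extend to 02:35-03:10.
02:55-03:00 overlaps/touches 02:35-03:10 → extend to 02:35-03:10.
08:00-11:20 is disjoint → start new block.
08:20-09:25 overlaps/touches 08:00-11:20 → extend to 08:00-11:20.
09:45-09:55 overlaps/touches 08:00-11:20 → extend to 08:00-11:20.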